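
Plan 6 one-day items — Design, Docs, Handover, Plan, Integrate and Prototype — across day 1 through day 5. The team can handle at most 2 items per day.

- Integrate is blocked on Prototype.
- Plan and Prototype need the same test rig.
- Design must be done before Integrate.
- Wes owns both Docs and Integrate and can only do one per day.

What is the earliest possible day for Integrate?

day 2

Precedence pushes Integrate to at least day 2.
Integrate at day 2 is achievable: Plan -> day 3, Prototype -> day 1, Handover -> day 2, Design -> day 1, Docs -> day 3, Integrate -> day 2.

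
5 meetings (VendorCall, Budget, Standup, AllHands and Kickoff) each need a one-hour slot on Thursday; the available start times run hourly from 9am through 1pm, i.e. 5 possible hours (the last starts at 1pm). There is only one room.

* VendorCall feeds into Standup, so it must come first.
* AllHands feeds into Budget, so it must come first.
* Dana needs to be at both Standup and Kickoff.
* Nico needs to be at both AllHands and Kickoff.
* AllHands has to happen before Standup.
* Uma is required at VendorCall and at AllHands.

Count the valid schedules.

25

Splitting on VendorCall: it can be 9am (8), 10am (8), 11am (6), 12pm (3). Listing each branch's schedules as (Budget, Standup, AllHands, Kickoff):
VendorCall=9am: (11am,12pm,10am,1pm) (11am,1pm,10am,12pm) (12pm,11am,10am,1pm) (12pm,1pm,10am,11am) (12pm,1pm,11am,10am) (1pm,11am,10am,12pm) (1pm,12pm,10am,11am) (1pm,12pm,11am,10am) — 8.
VendorCall=10am: (11am,12pm,9am,1pm) (11am,1pm,9am,12pm) (12pm,11am,9am,1pm) (12pm,1pm,9am,11am) (12pm,1pm,11am,9am) (1pm,11am,9am,12pm) (1pm,12pm,9am,11am) (1pm,12pm,11am,9am) — 8.
VendorCall=11am: (10am,12pm,9am,1pm) (10am,1pm,9am,12pm) (12pm,1pm,9am,10am) (12pm,1pm,10am,9am) (1pm,12pm,9am,10am) (1pm,12pm,10am,9am) — 6.
VendorCall=12pm: (10am,1pm,9am,11am) (11am,1pm,9am,10am) (11am,1pm,10am,9am) — 3.
Summing: 8 + 8 + 6 + 3 = 25.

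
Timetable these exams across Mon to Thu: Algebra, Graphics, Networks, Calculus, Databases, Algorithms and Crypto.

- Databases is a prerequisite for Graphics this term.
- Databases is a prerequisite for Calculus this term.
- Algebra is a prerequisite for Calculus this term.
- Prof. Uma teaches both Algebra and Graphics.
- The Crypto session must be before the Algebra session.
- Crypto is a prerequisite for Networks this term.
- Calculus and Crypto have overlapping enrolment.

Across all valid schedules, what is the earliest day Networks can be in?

Tue

Precedence pushes Networks to at least Tue.
Networks at Tue is achievable: Algebra=Tue; Databases=Mon; Calculus=Wed; Algorithms=Mon; Networks=Tue; Graphics=Wed; Crypto=Mon.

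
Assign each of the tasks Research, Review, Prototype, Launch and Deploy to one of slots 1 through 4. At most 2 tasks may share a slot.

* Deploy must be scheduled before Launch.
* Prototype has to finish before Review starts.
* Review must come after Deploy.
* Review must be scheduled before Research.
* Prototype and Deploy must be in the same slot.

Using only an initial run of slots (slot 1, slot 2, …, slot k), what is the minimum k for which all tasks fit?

3

The precedence chain requires at least 3 distinct slots.
With at most 2 per slot and 5 tasks, at least 3 slots are needed.
3 works (last occupied slot: 3): for example Research -> 3, Deploy -> 1, Review -> 2, Launch -> 2, Prototype -> 1.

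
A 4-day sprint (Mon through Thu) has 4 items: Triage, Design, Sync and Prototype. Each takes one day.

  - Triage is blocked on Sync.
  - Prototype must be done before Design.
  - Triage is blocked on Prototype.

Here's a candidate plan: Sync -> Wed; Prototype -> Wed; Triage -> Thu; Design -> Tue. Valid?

Prototype must be done before Design — violated.
Triage is blocked on Prototype — holds.
Triage is blocked on Sync — holds.

No. Prototype must be done before Design is not satisfied.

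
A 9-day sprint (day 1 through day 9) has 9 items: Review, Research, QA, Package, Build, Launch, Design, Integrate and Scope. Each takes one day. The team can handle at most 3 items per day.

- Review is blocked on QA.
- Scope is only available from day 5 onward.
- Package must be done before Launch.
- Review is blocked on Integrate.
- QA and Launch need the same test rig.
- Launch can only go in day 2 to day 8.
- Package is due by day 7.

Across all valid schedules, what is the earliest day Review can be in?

Precedence pushes Review to at least day 2.
Review at day 2 is achievable: Launch in day 2; Research in day 2; Package in day 1; Integrate in day 1; Design in day 3; Build in day 3; Scope in day 5; QA in day 1; Review in day 2.

day 2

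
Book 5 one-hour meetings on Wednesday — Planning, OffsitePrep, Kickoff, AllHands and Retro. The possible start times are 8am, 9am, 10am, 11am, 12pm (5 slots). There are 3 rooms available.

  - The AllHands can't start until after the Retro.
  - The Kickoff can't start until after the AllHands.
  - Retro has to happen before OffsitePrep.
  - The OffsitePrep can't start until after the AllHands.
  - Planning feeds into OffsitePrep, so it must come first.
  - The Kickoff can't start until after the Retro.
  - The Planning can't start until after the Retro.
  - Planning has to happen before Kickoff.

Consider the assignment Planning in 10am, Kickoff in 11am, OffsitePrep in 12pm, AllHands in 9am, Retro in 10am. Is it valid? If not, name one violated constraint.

The Planning can't start until after the Retro — violated.
Retro has to happen before OffsitePrep — holds.
Planning feeds into OffsitePrep, so it must come first — holds.
Planning has to happen before Kickoff — holds.
The OffsitePrep can't start until after the AllHands — holds.
The AllHands can't start until after the Retro — violated.
There are 3 rooms available — holds.
The Kickoff can't start until after the Retro — holds.
The Kickoff can't start until after the AllHands — holds.

Invalid. The AllHands can't start until after the Retro.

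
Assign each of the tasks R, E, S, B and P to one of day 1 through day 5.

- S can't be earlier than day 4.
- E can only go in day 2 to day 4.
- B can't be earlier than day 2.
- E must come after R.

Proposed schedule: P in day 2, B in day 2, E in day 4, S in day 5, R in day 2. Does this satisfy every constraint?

Yes, all constraints hold

B can't be earlier than day 2 — holds.
E can only go in day 2 to day 4 — holds.
S can't be earlier than day 4 — holds.
E must come after R — holds.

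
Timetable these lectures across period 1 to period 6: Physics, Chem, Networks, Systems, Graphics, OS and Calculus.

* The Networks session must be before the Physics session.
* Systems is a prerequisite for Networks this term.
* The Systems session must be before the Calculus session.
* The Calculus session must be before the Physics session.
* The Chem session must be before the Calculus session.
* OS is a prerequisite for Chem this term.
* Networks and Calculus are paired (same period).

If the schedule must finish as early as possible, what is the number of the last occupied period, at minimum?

4

The precedence chain requires at least 4 distinct periods.
4 works (last occupied period: period 4): for example Networks -> period 3, Chem -> period 2, Physics -> period 4, Systems -> period 1, Calculus -> period 3, Graphics -> period 1, OS -> period 1.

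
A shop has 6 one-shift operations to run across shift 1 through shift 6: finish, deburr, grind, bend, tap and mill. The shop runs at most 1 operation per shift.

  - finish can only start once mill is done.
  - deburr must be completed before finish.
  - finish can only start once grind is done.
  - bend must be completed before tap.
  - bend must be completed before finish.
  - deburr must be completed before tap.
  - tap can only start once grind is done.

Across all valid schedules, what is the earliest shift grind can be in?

Downstream work caps grind at shift 5.
grind at shift 1 is achievable: bend in shift 3; grind in shift 1; finish in shift 5; deburr in shift 2; tap in shift 6; mill in shift 4.

shift 1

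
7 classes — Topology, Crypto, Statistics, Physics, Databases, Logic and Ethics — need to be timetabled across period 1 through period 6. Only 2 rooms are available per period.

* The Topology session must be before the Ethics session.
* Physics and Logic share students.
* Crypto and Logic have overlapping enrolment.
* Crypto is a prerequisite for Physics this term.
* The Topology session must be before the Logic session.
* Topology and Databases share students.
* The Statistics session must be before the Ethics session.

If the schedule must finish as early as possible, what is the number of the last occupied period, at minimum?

4

The precedence chain requires at least 2 distinct periods.
With at most 2 per period and 7 classes, at least 4 periods are needed.
4 works (last occupied period: period 4): for example Logic -> period 4; Statistics -> period 1; Databases -> period 3; Physics -> period 3; Ethics -> period 2; Crypto -> period 2; Topology -> period 1.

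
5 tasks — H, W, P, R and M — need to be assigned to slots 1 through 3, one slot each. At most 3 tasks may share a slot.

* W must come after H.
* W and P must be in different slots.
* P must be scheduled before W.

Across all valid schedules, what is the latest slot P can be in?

2

Downstream work caps P at 2.
P at 2 is achievable: P=2, H=1, W=3, R=1, M=1.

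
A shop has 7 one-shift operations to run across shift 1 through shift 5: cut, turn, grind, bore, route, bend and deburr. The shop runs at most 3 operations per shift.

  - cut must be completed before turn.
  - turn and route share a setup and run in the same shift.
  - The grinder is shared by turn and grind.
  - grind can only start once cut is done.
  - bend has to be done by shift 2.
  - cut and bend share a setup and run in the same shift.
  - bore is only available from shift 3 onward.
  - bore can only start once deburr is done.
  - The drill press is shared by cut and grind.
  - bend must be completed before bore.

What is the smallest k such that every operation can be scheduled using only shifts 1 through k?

The precedence chain requires at least 2 distinct shifts.
With at most 3 per shift and 7 operations, at least 3 shifts are needed.
bore can't be placed before shift 3, so the schedule must run through at least shift 3.
3 works (last occupied shift: shift 3): for example bend -> shift 1, turn -> shift 2, grind -> shift 3, route -> shift 2, bore -> shift 3, deburr -> shift 1, cut -> shift 1.

3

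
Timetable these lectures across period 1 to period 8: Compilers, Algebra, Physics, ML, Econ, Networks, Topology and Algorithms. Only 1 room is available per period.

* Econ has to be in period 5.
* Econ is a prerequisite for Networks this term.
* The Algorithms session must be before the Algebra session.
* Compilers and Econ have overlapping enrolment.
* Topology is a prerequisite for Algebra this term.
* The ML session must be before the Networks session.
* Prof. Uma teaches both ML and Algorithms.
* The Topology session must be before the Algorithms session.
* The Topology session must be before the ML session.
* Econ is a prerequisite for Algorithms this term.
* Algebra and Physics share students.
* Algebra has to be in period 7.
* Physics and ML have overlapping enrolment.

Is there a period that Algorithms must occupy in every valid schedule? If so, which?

period 6

Econ is fixed at period 5 and must come before Algorithms, so Algorithms is at least period 6.
Algebra is fixed at period 7 and must come after Algorithms, so Algorithms is at most period 6.
So Algorithms must be period 6.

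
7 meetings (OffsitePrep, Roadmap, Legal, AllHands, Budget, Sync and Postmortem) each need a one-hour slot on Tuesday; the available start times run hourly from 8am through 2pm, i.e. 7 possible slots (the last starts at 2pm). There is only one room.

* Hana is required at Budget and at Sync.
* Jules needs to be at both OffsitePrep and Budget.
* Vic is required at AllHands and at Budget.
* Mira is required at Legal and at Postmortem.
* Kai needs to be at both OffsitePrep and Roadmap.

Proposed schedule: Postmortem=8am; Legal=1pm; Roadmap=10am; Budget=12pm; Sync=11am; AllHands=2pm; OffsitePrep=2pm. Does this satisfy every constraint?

Invalid. There is only one room.

There is only one room — violated.
Vic is required at AllHands and at Budget — holds.
Kai needs to be at both OffsitePrep and Roadmap — holds.
Mira is required at Legal and at Postmortem — holds.
Hana is required at Budget and at Sync — holds.
Jules needs to be at both OffsitePrep and Budget — holds.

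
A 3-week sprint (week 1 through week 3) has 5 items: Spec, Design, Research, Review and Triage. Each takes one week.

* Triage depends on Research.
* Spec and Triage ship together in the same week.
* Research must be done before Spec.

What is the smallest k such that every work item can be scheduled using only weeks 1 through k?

The precedence chain requires at least 2 distinct weeks.
2 works (last occupied week: week 2): for example Review=week 1; Triage=week 2; Spec=week 2; Design=week 1; Research=week 1.

2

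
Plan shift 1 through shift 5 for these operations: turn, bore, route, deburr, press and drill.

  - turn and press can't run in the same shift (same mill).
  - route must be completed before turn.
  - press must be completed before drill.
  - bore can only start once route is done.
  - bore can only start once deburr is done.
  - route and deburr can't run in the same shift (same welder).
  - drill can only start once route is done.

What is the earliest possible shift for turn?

Precedence pushes turn to at least shift 2.
turn at shift 2 is achievable: route=shift 1; press=shift 1; deburr=shift 2; bore=shift 3; turn=shift 2; drill=shift 2.

shift 2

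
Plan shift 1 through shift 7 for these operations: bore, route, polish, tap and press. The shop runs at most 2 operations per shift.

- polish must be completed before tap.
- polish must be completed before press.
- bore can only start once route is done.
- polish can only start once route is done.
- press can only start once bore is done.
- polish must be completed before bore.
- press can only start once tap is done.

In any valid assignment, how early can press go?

shift 4

Precedence pushes press to at least shift 4.
press at shift 4 is achievable: route -> shift 1, bore -> shift 3, press -> shift 4, polish -> shift 2, tap -> shift 3.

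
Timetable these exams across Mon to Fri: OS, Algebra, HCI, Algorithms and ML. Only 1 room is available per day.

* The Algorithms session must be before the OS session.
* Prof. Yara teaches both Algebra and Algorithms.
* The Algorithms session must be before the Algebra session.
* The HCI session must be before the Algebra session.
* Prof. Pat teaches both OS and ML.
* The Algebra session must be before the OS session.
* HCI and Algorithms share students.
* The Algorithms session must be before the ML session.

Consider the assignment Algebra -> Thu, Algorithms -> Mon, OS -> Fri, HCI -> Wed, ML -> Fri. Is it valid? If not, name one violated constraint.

Invalid. Prof. Pat teaches both OS and ML.

The HCI session must be before the Algebra session — holds.
The Algorithms session must be before the OS session — holds.
The Algorithms session must be before the Algebra session — holds.
Prof. Pat teaches both OS and ML — violated.
The Algebra session must be before the OS session — holds.
The Algorithms session must be before the ML session — holds.
Prof. Yara teaches both Algebra and Algorithms — holds.
Only 1 room is available per day — violated.
HCI and Algorithms share students — holds.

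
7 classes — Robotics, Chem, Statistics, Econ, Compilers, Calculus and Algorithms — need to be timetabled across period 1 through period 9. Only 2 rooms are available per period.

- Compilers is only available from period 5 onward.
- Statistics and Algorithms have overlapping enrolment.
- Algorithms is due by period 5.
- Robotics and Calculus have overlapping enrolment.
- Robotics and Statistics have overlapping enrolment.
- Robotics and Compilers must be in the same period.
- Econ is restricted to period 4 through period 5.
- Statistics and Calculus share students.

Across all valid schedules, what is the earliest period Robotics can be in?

Robotics must be in the same period as Compilers, which can't be before period 5, so Robotics is at least period 5.
Robotics at period 5 is achievable: Compilers -> period 5; Algorithms -> period 1; Robotics -> period 5; Statistics -> period 2; Calculus -> period 3; Econ -> period 4; Chem -> period 1.

period 5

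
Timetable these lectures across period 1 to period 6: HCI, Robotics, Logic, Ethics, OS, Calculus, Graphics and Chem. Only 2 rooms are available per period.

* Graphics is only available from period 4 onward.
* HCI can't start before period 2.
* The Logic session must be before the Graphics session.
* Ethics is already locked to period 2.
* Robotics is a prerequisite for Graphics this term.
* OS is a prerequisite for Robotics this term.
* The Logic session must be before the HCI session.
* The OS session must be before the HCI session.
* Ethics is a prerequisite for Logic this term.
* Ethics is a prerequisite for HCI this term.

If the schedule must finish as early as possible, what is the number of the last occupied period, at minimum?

period 4

The precedence chain requires at least 3 distinct periods.
With at most 2 per period and 8 lectures, at least 4 periods are needed.
Graphics can't be placed before period 4, so the schedule must run through at least period 4.
4 works (last occupied period: period 4): for example Graphics=period 4, HCI=period 4, Robotics=period 2, OS=period 1, Logic=period 3, Ethics=period 2, Chem=period 3, Calculus=period 1.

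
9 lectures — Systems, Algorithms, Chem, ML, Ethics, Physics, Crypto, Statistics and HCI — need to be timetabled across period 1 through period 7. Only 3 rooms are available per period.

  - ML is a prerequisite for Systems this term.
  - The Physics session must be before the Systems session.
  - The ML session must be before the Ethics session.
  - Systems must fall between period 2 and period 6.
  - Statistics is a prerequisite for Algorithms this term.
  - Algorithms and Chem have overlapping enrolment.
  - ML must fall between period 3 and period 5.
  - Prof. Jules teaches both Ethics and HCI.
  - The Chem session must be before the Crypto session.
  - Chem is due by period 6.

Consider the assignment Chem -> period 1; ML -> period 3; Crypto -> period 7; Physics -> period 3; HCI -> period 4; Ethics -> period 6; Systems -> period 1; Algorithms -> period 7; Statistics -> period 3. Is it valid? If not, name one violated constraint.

The Chem session must be before the Crypto session — holds.
ML is a prerequisite for Systems this term — violated.
Algorithms and Chem have overlapping enrolment — holds.
The ML session must be before the Ethics session — holds.
The Physics session must be before the Systems session — violated.
Chem is due by period 6 — holds.
Statistics is a prerequisite for Algorithms this term — holds.
ML must fall between period 3 and period 5 — holds.
Only 3 rooms are available per period — holds.
Prof. Jules teaches both Ethics and HCI — holds.
Systems must fall between period 2 and period 6 — violated.

Invalid. Systems must fall between period 2 and period 6.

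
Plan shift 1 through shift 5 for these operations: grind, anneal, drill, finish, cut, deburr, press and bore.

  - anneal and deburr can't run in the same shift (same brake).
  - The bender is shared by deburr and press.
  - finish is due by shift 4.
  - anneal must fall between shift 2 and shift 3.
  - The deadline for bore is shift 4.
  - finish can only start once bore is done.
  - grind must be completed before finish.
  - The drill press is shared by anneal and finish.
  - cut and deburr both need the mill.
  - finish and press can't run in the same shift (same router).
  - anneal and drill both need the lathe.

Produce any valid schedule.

grind -> shift 1, drill -> shift 1, finish -> shift 3, deburr -> shift 3, press -> shift 1, anneal -> shift 2, bore -> shift 1, cut -> shift 1

Checking: bore(shift 1) before finish(shift 3); grind(shift 1) before finish(shift 3); anneal(shift 2) != drill(shift 1); finish(shift 3) != press(shift 1); anneal(shift 2) != deburr(shift 3); anneal(shift 2) != finish(shift 3); cut(shift 1) != deburr(shift 3); deburr(shift 3) != press(shift 1); anneal=shift 2 in [shift 2,shift 3]; bore=shift 1 in [shift 1,shift 4]; finish=shift 3 in [shift 1,shift 4].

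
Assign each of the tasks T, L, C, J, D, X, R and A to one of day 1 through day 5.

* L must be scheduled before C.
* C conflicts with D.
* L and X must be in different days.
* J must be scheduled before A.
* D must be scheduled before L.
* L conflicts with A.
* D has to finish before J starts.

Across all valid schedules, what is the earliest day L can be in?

day 2

Precedence pushes L to at least day 2; downstream work caps L at day 4.
L at day 2 is achievable: C -> day 3, J -> day 2, X -> day 1, D -> day 1, R -> day 1, A -> day 3, T -> day 1, L -> day 2.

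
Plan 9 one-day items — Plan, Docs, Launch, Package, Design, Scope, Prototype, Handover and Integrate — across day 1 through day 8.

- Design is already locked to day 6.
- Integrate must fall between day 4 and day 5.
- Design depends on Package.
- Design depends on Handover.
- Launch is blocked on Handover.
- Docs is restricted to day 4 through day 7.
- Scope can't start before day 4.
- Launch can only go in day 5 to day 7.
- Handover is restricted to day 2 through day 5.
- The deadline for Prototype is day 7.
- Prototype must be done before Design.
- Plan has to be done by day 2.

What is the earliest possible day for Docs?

day 4

Docs is available from day 4; Docs's own window allows nothing later than day 7.
Docs at day 4 is achievable: Integrate -> day 4, Handover -> day 2, Docs -> day 4, Scope -> day 4, Design -> day 6, Launch -> day 5, Package -> day 1, Prototype -> day 1, Plan -> day 1.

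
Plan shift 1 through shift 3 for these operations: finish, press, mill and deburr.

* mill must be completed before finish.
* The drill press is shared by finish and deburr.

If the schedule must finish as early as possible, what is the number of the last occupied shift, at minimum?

2

The precedence chain requires at least 2 distinct shifts.
2 works (last occupied shift: shift 2): for example press -> shift 1, mill -> shift 1, finish -> shift 2, deburr -> shift 1.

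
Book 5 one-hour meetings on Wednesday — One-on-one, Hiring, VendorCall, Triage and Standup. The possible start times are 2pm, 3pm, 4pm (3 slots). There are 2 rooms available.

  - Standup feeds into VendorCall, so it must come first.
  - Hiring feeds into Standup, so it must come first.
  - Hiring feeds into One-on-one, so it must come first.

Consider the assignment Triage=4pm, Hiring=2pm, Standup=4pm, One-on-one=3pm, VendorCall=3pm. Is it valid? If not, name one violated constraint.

No — it violates: Standup feeds into VendorCall, so it must come first

Standup feeds into VendorCall, so it must come first — violated.
Hiring feeds into One-on-one, so it must come first — holds.
Hiring feeds into Standup, so it must come first — holds.
There are 2 rooms available — holds.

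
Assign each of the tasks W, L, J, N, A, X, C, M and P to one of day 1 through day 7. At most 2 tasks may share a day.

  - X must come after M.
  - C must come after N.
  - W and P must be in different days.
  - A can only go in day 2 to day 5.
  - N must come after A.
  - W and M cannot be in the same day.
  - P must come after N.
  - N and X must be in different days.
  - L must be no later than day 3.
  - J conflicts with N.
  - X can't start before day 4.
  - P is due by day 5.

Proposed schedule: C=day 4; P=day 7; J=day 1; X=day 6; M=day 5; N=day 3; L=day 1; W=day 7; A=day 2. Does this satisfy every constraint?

N must come after A — holds.
W and P must be in different days — violated.
X can't start before day 4 — holds.
P must come after N — holds.
A can only go in day 2 to day 5 — holds.
L must be no later than day 3 — holds.
J conflicts with N — holds.
P is due by day 5 — violated.
N and X must be in different days — holds.
C must come after N — holds.
At most 2 tasks may share a day — holds.
X must come after M — holds.
W and M cannot be in the same day — holds.

Invalid. W and P must be in different days.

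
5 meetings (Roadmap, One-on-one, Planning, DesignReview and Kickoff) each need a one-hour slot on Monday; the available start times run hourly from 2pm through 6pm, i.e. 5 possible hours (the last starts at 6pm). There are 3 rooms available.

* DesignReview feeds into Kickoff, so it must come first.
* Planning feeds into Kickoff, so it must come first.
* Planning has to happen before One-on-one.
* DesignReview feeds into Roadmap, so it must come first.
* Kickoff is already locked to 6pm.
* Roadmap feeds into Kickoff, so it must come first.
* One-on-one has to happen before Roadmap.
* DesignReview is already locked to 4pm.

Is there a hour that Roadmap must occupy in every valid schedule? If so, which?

DesignReview is fixed at 4pm and must come before Roadmap, so Roadmap is at least 5pm.
Kickoff is fixed at 6pm and must come after Roadmap, so Roadmap is at most 5pm.
So Roadmap must be 5pm.

5pm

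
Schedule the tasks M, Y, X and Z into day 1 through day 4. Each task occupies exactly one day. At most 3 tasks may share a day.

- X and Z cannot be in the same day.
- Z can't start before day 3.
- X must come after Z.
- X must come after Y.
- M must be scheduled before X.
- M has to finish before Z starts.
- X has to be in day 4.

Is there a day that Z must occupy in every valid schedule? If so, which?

day 3

Z's window is day 3–day 4.
X is fixed at day 4, and Z can't share a day with X.
So Z must be day 3.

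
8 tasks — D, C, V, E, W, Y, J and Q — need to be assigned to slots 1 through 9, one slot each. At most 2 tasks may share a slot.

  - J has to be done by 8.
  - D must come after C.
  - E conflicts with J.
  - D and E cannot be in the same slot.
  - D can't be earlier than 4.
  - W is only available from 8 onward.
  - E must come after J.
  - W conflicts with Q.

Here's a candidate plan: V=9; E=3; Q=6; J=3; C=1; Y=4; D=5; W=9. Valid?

J has to be done by 8 — holds.
E conflicts with J — violated.
W conflicts with Q — holds.
D must come after C — holds.
D can't be earlier than 4 — holds.
At most 2 tasks may share a slot — holds.
D and E cannot be in the same slot — holds.
E must come after J — violated.
W is only available from 8 onward — holds.

Invalid. E conflicts with J.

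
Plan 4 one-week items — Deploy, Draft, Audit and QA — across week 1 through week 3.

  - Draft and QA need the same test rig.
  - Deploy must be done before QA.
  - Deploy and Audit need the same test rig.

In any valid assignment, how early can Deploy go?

Downstream work caps Deploy at week 2.
Deploy at week 1 is achievable: QA=week 2; Deploy=week 1; Audit=week 2; Draft=week 1.

week 1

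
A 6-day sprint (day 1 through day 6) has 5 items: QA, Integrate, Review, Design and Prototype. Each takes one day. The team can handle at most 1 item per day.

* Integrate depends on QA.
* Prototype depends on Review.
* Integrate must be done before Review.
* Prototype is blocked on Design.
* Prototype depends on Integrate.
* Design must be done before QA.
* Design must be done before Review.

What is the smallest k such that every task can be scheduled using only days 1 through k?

5 days

The precedence chain requires at least 5 distinct days.
With at most 1 per day and 5 tasks, at least 5 days are needed.
5 works (last occupied day: day 5): for example Design=day 1, Integrate=day 3, QA=day 2, Review=day 4, Prototype=day 5.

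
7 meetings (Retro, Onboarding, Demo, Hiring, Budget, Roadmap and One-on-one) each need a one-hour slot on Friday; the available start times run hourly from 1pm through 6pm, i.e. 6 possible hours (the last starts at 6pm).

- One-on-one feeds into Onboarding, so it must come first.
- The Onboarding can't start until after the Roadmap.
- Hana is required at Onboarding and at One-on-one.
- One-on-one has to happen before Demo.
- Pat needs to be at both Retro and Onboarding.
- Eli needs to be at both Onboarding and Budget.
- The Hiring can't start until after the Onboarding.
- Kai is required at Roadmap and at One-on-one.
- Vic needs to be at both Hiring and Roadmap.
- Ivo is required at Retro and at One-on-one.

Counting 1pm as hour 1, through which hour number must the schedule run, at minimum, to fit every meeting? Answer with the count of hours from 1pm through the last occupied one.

4

The precedence chain requires at least 3 distinct hours.
Could 3 hours be enough, i.e. nothing placed later than 3pm? No: Onboarding must come after One-on-one (at 1pm or later) → {2pm, 3pm}; One-on-one must come before Onboarding (at 3pm or earlier) → {1pm, 2pm}; Roadmap must come before Onboarding (at 3pm or earlier) → {1pm, 2pm}; Hiring must come after Onboarding (at 2pm or later) → {3pm}; Onboarding must come before Hiring (at 3pm or earlier) → {2pm}; One-on-one can't share with Onboarding (2pm) → {1pm}; Roadmap can't share with One-on-one (1pm) → {2pm}; Onboarding must come after Roadmap (at 2pm or later) → nothing is left.
So 3 hours is not enough.
4 works (last occupied hour: 4pm): for example Onboarding=3pm, Roadmap=2pm, Retro=2pm, Budget=1pm, One-on-one=1pm, Demo=2pm, Hiring=4pm.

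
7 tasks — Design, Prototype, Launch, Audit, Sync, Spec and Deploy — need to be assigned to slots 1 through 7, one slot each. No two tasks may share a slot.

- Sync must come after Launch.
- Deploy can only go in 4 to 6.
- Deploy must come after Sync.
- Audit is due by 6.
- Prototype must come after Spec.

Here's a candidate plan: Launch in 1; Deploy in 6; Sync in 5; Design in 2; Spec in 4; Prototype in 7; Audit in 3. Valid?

No two tasks may share a slot — holds.
Sync must come after Launch — holds.
Audit is due by 6 — holds.
Deploy must come after Sync — holds.
Prototype must come after Spec — holds.
Deploy can only go in 4 to 6 — holds.

Yes, all constraints hold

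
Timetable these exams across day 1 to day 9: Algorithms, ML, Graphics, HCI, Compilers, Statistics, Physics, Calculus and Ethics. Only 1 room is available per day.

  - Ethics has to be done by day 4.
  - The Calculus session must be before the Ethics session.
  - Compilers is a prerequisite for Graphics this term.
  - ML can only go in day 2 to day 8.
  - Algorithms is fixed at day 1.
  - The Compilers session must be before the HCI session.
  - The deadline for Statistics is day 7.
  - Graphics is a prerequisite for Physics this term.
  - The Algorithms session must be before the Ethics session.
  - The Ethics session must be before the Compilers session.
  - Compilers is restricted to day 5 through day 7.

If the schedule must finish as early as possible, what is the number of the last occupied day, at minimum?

The precedence chain requires at least 5 distinct days.
With at most 1 per day and 9 exams, at least 9 days are needed.
Propagating the time windows through the other constraints, Physics can't land before day 7, so the schedule must run through at least day 7.
9 works (last occupied day: day 9): for example HCI in day 8, Compilers in day 5, Statistics in day 6, Graphics in day 7, Physics in day 9, Calculus in day 2, ML in day 4, Algorithms in day 1, Ethics in day 3.

day 9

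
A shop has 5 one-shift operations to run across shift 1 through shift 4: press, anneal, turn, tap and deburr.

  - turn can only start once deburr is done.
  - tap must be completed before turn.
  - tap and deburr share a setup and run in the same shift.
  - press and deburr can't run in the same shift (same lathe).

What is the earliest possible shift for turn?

Precedence pushes turn to at least shift 2.
turn at shift 2 is achievable: anneal -> shift 1; press -> shift 2; tap -> shift 1; turn -> shift 2; deburr -> shift 1.

shift 2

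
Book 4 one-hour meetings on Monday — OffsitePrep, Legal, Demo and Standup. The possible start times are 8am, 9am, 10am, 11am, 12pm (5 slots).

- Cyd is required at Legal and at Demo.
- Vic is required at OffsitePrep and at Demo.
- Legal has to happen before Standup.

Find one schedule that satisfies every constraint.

Standup=9am, Legal=8am, Demo=9am, OffsitePrep=8am

Checking: Legal(8am) before Standup(9am); OffsitePrep(8am) != Demo(9am); Legal(8am) != Demo(9am).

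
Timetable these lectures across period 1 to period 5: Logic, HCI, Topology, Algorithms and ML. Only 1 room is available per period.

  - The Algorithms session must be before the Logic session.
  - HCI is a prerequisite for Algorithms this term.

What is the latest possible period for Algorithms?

Precedence pushes Algorithms to at least period 2; downstream work caps Algorithms at period 4.
Algorithms at period 4 is achievable: ML -> period 3; Topology -> period 2; HCI -> period 1; Algorithms -> period 4; Logic -> period 5.

period 4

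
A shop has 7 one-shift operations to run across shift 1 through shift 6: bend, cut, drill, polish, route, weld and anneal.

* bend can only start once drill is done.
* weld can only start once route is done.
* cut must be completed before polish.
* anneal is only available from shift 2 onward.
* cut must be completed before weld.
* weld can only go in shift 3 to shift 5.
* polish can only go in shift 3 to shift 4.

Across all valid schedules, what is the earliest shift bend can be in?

Precedence pushes bend to at least shift 2.
bend at shift 2 is achievable: bend -> shift 2, cut -> shift 1, weld -> shift 3, polish -> shift 3, route -> shift 1, anneal -> shift 2, drill -> shift 1.

shift 2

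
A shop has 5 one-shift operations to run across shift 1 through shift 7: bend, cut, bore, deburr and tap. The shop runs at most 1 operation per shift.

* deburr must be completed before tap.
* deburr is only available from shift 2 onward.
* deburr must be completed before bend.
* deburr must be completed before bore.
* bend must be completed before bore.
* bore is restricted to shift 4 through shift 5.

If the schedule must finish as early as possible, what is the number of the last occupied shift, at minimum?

5

The precedence chain requires at least 3 distinct shifts.
With at most 1 per shift and 5 operations, at least 5 shifts are needed.
bore can't be placed before shift 4, so the schedule must run through at least shift 4.
5 works (last occupied shift: shift 5): for example deburr in shift 2, bore in shift 4, bend in shift 3, tap in shift 5, cut in shift 1.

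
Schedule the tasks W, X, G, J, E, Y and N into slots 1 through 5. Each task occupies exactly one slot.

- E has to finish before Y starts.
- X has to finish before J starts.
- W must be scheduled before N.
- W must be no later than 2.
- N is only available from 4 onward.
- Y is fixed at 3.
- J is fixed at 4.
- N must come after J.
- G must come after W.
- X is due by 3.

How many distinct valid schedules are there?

42

Splitting on W: it can be 1 (24), 2 (18). Listing each branch's schedules as (X, G, J, E, Y, N):
W=1: (1,2,4,1,3,5) (1,2,4,2,3,5) (1,3,4,1,3,5) (1,3,4,2,3,5) (1,4,4,1,3,5) (1,4,4,2,3,5) (1,5,4,1,3,5) (1,5,4,2,3,5) (2,2,4,1,3,5) (2,2,4,2,3,5) (2,3,4,1,3,5) (2,3,4,2,3,5) (2,4,4,1,3,5) (2,4,4,2,3,5) (2,5,4,1,3,5) (2,5,4,2,3,5) (3,2,4,1,3,5) (3,2,4,2,3,5) (3,3,4,1,3,5) (3,3,4,2,3,5) (3,4,4,1,3,5) (3,4,4,2,3,5) (3,5,4,1,3,5) (3,5,4,2,3,5) — 24.
W=2: (1,3,4,1,3,5) (1,3,4,2,3,5) (1,4,4,1,3,5) (1,4,4,2,3,5) (1,5,4,1,3,5) (1,5,4,2,3,5) (2,3,4,1,3,5) (2,3,4,2,3,5) (2,4,4,1,3,5) (2,4,4,2,3,5) (2,5,4,1,3,5) (2,5,4,2,3,5) (3,3,4,1,3,5) (3,3,4,2,3,5) (3,4,4,1,3,5) (3,4,4,2,3,5) (3,5,4,1,3,5) (3,5,4,2,3,5) — 18.
Summing: 24 + 18 = 42.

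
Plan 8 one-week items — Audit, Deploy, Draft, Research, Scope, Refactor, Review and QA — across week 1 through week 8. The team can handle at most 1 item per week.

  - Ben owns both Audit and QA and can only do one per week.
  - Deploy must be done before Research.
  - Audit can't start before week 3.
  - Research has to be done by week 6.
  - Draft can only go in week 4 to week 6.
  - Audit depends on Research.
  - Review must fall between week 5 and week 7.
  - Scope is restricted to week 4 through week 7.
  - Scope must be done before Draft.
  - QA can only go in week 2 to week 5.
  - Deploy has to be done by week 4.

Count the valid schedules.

40

Splitting on Deploy: it can be week 1 (32), week 2 (5), week 3 (3). Listing each branch's schedules as (Audit, Draft, Research, Scope, Refactor, Review, QA) by week number:
Deploy=week 1: (3,6,2,4,8,7,5) (3,6,2,5,8,7,4) (4,6,2,5,8,7,3) (4,6,3,5,8,7,2) (5,6,2,4,8,7,3) (5,6,3,4,8,7,2) (6,5,2,4,8,7,3) (6,5,3,4,8,7,2) (7,5,2,4,8,6,3) (7,5,3,4,8,6,2) (7,6,2,4,8,5,3) (7,6,3,4,8,5,2) (8,5,2,4,6,7,3) (8,5,2,4,7,6,3) (8,5,3,4,6,7,2) (8,5,3,4,7,6,2) (8,5,6,4,2,7,3) (8,5,6,4,3,7,2) (8,6,2,4,3,7,5) (8,6,2,4,5,7,3) (8,6,2,4,7,5,3) (8,6,2,5,3,7,4) (8,6,2,5,4,7,3) (8,6,3,4,2,7,5) (8,6,3,4,5,7,2) (8,6,3,4,7,5,2) (8,6,3,5,2,7,4) (8,6,3,5,4,7,2) (8,6,4,5,2,7,3) (8,6,4,5,3,7,2) (8,6,5,4,2,7,3) (8,6,5,4,3,7,2) — 32.
Deploy=week 2: (8,5,6,4,1,7,3) (8,6,3,4,1,7,5) (8,6,3,5,1,7,4) (8,6,4,5,1,7,3) (8,6,5,4,1,7,3) — 5.
Deploy=week 3: (8,5,6,4,1,7,2) (8,6,4,5,1,7,2) (8,6,5,4,1,7,2) — 3.
Summing: 32 + 5 + 3 = 40.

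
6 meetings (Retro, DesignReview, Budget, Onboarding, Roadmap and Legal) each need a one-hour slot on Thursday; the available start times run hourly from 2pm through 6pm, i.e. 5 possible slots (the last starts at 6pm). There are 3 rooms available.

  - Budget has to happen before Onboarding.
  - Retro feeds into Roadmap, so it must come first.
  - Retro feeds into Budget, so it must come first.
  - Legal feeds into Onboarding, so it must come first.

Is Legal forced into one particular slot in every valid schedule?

No

Legal can be 2pm (e.g. Budget=3pm, Roadmap=3pm, DesignReview=2pm, Onboarding=4pm, Retro=2pm, Legal=2pm) or 3pm (e.g. Roadmap in 3pm; Retro in 2pm; DesignReview in 2pm; Budget in 3pm; Legal in 3pm; Onboarding in 4pm).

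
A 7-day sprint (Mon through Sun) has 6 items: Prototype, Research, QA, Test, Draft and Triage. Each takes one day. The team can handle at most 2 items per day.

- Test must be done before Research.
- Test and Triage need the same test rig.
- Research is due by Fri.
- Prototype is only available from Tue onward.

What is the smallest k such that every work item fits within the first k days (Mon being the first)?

3 days

The precedence chain requires at least 2 distinct days.
With at most 2 per day and 6 work items, at least 3 days are needed.
3 works (last occupied day: Wed): for example Triage -> Wed, Draft -> Wed, Prototype -> Tue, Research -> Tue, QA -> Mon, Test -> Mon.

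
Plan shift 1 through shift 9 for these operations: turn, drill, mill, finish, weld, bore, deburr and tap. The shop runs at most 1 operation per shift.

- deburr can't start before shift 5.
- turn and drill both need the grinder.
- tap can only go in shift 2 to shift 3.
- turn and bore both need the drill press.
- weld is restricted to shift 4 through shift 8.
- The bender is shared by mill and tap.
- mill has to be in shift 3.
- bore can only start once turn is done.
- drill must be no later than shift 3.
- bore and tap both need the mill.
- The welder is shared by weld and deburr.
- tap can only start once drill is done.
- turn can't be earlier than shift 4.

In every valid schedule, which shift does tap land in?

tap's window is shift 2–shift 3.
mill is fixed at shift 3, and tap can't share a shift with mill.
So tap must be shift 2.

shift 2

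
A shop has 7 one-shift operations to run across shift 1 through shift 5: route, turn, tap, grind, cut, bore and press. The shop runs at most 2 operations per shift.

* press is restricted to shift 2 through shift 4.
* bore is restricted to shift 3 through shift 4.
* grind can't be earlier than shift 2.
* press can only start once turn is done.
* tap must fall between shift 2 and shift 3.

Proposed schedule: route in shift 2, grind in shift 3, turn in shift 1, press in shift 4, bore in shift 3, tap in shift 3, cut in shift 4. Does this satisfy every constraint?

Invalid. The shop runs at most 2 operations per shift.

grind can't be earlier than shift 2 — holds.
press can only start once turn is done — holds.
The shop runs at most 2 operations per shift — violated.
tap must fall between shift 2 and shift 3 — holds.
press is restricted to shift 2 through shift 4 — holds.
bore is restricted to shift 3 through shift 4 — holds.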